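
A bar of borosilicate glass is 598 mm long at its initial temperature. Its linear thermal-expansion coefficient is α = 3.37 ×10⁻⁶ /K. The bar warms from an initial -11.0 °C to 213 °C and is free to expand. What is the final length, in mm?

598.45 mm

ΔT = 213 − (-11.0) = 224.0 K.
ΔL = α·L₀·ΔT = 3.37×10⁻⁶ × 598 mm × 224.0 K = 0.451 mm.
L = L₀ + ΔL = 598 + 0.451 = 598.45 mm.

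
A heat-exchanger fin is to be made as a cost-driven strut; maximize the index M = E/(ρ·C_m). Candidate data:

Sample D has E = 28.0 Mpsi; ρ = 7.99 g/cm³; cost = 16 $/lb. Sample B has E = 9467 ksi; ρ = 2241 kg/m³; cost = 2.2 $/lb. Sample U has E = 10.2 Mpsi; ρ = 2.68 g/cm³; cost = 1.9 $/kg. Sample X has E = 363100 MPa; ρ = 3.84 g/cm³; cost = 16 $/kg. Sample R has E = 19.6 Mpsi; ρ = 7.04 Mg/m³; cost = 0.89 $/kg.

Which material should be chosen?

sample R

Convert each candidate to consistent units, then evaluate M:
  sample D: E = 193.1 GPa, ρ = 7990 kg/m³, cost = 35.27 $/kg
  sample B: E = 65.27 GPa, ρ = 2241 kg/m³, cost = 4.850 $/kg
  sample U: E = 70.33 GPa, ρ = 2680 kg/m³, cost = 1.900 $/kg
  sample X: E = 363.1 GPa, ρ = 3840 kg/m³, cost = 16.00 $/kg
  sample R: E = 135.1 GPa, ρ = 7040 kg/m³, cost = 0.8900 $/kg
  sample R: M = 21.6 MN·m per $
  sample U: M = 13.8 MN·m per $
  sample B: M = 6.01 MN·m per $
  sample X: M = 5.91 MN·m per $
  sample D: M = 0.685 MN·m per $
Sample R has the largest M.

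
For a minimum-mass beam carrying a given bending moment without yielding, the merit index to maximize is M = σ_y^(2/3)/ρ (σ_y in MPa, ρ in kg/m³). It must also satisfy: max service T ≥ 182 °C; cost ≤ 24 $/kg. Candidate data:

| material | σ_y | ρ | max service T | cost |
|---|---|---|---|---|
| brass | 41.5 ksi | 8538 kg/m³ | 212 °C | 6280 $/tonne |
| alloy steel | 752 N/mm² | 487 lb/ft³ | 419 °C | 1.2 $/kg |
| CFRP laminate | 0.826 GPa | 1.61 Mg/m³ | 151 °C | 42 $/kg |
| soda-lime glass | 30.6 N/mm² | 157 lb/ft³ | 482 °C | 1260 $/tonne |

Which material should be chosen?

alloy steel

Screen on constraints: max service T ≥ 182 °C; cost ≤ 24 $/kg. Survivors: brass, alloy steel, soda-lime glass.
Convert each candidate to consistent units, then evaluate M:
  brass: σ_y = 286.1 MPa, ρ = 8538 kg/m³
  alloy steel: σ_y = 752.0 MPa, ρ = 7801 kg/m³
  soda-lime glass: σ_y = 30.60 MPa, ρ = 2515 kg/m³
  alloy steel: M = 10.6×10⁻³
  brass: M = 5.09×10⁻³
  soda-lime glass: M = 3.89×10⁻³
The maximum is for alloy steel.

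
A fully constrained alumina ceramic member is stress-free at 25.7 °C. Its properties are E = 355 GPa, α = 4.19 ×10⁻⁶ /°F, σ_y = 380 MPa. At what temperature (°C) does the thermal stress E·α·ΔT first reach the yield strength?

α = 4.19×10⁻⁶/°F × 9/5 = 7.54×10⁻⁶/K.
E·α·ΔT = 380.0 MPa ⇒ ΔT = 380.0 / (355.0×10³ × 7.54×10⁻⁶) = 141.9 K.
T = 25.7 + 141.9 = 167.6 °C.

168 °C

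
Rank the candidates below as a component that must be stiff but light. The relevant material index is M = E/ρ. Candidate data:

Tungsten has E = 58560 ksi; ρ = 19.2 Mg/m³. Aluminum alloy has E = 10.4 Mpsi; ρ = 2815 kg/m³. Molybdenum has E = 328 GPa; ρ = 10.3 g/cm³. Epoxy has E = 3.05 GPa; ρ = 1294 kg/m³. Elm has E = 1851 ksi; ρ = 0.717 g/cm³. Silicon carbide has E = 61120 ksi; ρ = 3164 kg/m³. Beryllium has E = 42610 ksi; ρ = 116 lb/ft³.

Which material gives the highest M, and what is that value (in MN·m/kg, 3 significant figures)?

After converting to SI:
  tungsten: E = 403.8 GPa, ρ = 19200 kg/m³
  aluminum alloy: E = 71.71 GPa, ρ = 2815 kg/m³
  molybdenum: E = 328.0 GPa, ρ = 10300 kg/m³
  epoxy: E = 3.050 GPa, ρ = 1294 kg/m³
  elm: E = 12.76 GPa, ρ = 717.0 kg/m³
  silicon carbide: E = 421.4 GPa, ρ = 3164 kg/m³
  beryllium: E = 293.8 GPa, ρ = 1858 kg/m³
  beryllium: M = 158 MN·m/kg
  silicon carbide: M = 133 MN·m/kg
  molybdenum: M = 31.8 MN·m/kg
  aluminum alloy: M = 25.5 MN·m/kg
  tungsten: M = 21.0 MN·m/kg
  elm: M = 17.8 MN·m/kg
  epoxy: M = 2.36 MN·m/kg
Highest index: beryllium.

beryllium, M = 158 MN·m/kg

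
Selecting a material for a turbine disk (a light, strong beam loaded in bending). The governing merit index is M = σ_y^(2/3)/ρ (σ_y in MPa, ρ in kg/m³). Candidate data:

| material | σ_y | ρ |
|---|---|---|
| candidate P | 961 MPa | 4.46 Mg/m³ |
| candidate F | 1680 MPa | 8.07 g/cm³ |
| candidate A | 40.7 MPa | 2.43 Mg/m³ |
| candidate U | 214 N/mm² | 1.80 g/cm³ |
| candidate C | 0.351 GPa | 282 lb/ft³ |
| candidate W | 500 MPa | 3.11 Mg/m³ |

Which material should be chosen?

candidate P

Convert each candidate to consistent units, then evaluate M:
  candidate P: σ_y = 961.0 MPa, ρ = 4460 kg/m³
  candidate F: σ_y = 1680 MPa, ρ = 8070 kg/m³
  candidate A: σ_y = 40.70 MPa, ρ = 2430 kg/m³
  candidate U: σ_y = 214.0 MPa, ρ = 1800 kg/m³
  candidate C: σ_y = 351.0 MPa, ρ = 4517 kg/m³
  candidate W: σ_y = 500.0 MPa, ρ = 3110 kg/m³
  candidate P: M = 21.8×10⁻³
  candidate W: M = 20.3×10⁻³
  candidate U: M = 19.9×10⁻³
  candidate F: M = 17.5×10⁻³
  candidate C: M = 11.0×10⁻³
  candidate A: M = 4.87×10⁻³
The maximum is for candidate P.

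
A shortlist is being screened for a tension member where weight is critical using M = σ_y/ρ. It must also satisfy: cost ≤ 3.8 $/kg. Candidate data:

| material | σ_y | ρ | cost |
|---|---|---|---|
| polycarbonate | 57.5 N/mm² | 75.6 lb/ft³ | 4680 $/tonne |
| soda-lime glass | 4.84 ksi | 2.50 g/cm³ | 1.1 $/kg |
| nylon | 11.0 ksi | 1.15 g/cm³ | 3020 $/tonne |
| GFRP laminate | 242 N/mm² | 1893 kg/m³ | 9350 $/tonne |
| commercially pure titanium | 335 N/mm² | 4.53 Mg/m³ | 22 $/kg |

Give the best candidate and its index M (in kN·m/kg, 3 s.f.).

Screen on constraints: cost ≤ 3.8 $/kg. Survivors: soda-lime glass, nylon.
In SI units:
  soda-lime glass: σ_y = 33.37 MPa, ρ = 2500 kg/m³
  nylon: σ_y = 75.84 MPa, ρ = 1150 kg/m³
  nylon: M = 65.9 kN·m/kg
  soda-lime glass: M = 13.3 kN·m/kg
Nylon ranks first.

nylon, M = 65.9 kN·m/kg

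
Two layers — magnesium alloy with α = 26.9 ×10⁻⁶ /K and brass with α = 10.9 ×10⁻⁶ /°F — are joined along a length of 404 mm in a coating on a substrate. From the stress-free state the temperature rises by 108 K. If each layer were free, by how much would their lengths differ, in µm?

318 µm

brass: α = 10.9×10⁻⁶/°F × 9/5 = 19.6×10⁻⁶/K.
Δα = |26.9 − 19.6|×10⁻⁶/K = 7.28×10⁻⁶/K.
ΔL_mismatch = Δα·L·ΔT = 7.28×10⁻⁶ × 404.0 mm × 108.0 K = 318 µm.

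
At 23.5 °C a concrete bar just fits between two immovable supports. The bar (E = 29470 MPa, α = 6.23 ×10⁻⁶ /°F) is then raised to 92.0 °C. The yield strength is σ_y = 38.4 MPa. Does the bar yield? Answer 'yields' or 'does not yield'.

E = 29470 MPa = 29.47 GPa.
α = 6.23×10⁻⁶/°F × 9/5 = 11.2×10⁻⁶/K.
ΔT = 68.50 K. Constrained thermal stress σ = E·α·ΔT = 29.47×10³ MPa × 11.2×10⁻⁶ × 68.50 = 22.6 MPa (compressive).
Compare to σ_y = 38.4 MPa: σ < σ_y, so it does not yield.

does not yield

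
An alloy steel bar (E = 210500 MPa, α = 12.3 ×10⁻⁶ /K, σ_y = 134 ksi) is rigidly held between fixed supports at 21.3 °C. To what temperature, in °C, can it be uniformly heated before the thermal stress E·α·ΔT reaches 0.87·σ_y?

332 °C

E = 210500 MPa = 210.5 GPa.
σ_y = 134 ksi = 923.9 MPa.
E·α·ΔT = 803.8 MPa ⇒ ΔT = 803.8 / (210.5×10³ × 12.3×10⁻⁶) = 310.4 K.
T = 21.3 + 310.4 = 331.7 °C.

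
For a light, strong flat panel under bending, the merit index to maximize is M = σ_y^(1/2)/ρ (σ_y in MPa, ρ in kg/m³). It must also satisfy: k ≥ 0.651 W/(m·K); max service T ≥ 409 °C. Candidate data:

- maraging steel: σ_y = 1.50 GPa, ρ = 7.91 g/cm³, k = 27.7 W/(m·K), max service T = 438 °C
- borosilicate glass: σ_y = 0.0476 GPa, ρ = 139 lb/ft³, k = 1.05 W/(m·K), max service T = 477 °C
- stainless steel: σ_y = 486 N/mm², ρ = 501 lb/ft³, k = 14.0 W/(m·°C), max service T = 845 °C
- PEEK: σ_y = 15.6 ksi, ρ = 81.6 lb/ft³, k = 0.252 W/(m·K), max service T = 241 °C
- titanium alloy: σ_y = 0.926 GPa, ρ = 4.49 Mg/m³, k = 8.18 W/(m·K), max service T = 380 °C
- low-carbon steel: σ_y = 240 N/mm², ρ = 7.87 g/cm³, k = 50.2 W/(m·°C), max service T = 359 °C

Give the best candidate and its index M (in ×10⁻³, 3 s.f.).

maraging steel, M = 4.90×10⁻³

Screen on constraints: k ≥ 0.651 W/(m·K); max service T ≥ 409 °C. Survivors: maraging steel, borosilicate glass, stainless steel.
Putting every candidate on a common basis:
  maraging steel: σ_y = 1500 MPa, ρ = 7910 kg/m³
  borosilicate glass: σ_y = 47.60 MPa, ρ = 2227 kg/m³
  stainless steel: σ_y = 486.0 MPa, ρ = 8025 kg/m³
  maraging steel: M = 4.90×10⁻³
  borosilicate glass: M = 3.10×10⁻³
  stainless steel: M = 2.75×10⁻³
Highest index: maraging steel.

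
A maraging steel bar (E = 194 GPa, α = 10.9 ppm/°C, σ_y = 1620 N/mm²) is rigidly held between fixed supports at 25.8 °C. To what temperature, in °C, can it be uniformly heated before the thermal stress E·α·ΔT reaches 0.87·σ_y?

σ_y = 1620 N/mm² = 1620 MPa.
E·α·ΔT = 1409 MPa ⇒ ΔT = 1409 / (194.0×10³ × 10.9×10⁻⁶) = 666.5 K.
T = 25.8 + 666.5 = 692.3 °C.

692 °C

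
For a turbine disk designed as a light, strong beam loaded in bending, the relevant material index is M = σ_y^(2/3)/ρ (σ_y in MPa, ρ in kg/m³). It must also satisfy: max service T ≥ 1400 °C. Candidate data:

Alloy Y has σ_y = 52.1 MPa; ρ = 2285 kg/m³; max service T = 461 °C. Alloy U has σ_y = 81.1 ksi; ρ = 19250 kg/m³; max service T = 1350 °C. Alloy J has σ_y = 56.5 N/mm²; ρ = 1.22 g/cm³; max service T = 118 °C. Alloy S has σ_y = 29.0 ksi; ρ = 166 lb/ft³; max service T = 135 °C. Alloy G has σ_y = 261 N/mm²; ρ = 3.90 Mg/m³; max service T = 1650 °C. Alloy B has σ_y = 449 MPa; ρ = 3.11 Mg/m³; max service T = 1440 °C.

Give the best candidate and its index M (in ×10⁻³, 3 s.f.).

alloy B, M = 18.9×10⁻³

Screen on constraints: max service T ≥ 1400 °C. Survivors: alloy G, alloy B.
Putting every candidate on a common basis:
  alloy G: σ_y = 261.0 MPa, ρ = 3900 kg/m³
  alloy B: σ_y = 449.0 MPa, ρ = 3110 kg/m³
  alloy B: M = 18.9×10⁻³
  alloy G: M = 10.5×10⁻³
Highest index: alloy B.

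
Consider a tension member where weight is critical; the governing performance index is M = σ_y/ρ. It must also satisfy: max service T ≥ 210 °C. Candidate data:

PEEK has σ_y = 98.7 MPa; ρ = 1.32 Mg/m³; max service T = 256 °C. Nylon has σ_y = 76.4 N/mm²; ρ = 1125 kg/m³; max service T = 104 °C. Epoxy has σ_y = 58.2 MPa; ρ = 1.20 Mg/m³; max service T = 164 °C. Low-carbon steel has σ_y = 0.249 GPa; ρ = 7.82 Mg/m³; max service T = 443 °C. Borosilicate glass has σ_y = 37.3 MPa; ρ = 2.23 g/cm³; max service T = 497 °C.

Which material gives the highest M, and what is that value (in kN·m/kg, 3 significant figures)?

PEEK, M = 74.8 kN·m/kg

Screen on constraints: max service T ≥ 210 °C. Survivors: PEEK, low-carbon steel, borosilicate glass.
In SI units:
  PEEK: σ_y = 98.70 MPa, ρ = 1320 kg/m³
  low-carbon steel: σ_y = 249.0 MPa, ρ = 7820 kg/m³
  borosilicate glass: σ_y = 37.30 MPa, ρ = 2230 kg/m³
  PEEK: M = 74.8 kN·m/kg
  low-carbon steel: M = 31.8 kN·m/kg
  borosilicate glass: M = 16.7 kN·m/kg
PEEK has the largest M.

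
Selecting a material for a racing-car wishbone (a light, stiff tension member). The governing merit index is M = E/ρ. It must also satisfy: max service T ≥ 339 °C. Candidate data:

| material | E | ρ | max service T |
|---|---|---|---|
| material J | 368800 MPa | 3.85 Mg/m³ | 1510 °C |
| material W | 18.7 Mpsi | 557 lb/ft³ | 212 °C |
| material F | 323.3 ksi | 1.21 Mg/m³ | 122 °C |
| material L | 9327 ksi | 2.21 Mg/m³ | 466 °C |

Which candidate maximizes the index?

Screen on constraints: max service T ≥ 339 °C. Survivors: material J, material L.
Convert each candidate to consistent units, then evaluate M:
  material J: E = 368.8 GPa, ρ = 3850 kg/m³
  material L: E = 64.31 GPa, ρ = 2210 kg/m³
  material J: M = 95.8 MN·m/kg
  material L: M = 29.1 MN·m/kg
The maximum is for material J.

material J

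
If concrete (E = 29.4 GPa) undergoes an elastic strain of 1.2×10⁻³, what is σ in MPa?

35.3 MPa

σ = E·ε = 29400 MPa × 1.2×10⁻³ = 35.3 MPa.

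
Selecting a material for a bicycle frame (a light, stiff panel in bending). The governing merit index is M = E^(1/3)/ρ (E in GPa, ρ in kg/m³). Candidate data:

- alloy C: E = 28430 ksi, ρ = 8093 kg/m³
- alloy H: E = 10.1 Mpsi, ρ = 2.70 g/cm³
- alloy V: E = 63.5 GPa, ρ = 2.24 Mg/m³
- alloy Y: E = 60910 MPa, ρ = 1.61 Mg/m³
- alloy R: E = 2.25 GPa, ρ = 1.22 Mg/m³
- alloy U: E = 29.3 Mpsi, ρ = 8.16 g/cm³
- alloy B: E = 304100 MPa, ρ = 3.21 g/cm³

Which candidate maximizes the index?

alloy Y

Convert each candidate to consistent units, then evaluate M:
  alloy C: E = 196.0 GPa, ρ = 8093 kg/m³
  alloy H: E = 69.64 GPa, ρ = 2700 kg/m³
  alloy V: E = 63.50 GPa, ρ = 2240 kg/m³
  alloy Y: E = 60.91 GPa, ρ = 1610 kg/m³
  alloy R: E = 2.250 GPa, ρ = 1220 kg/m³
  alloy U: E = 202.0 GPa, ρ = 8160 kg/m³
  alloy B: E = 304.1 GPa, ρ = 3210 kg/m³
  alloy Y: M = 2.44×10⁻³
  alloy B: M = 2.09×10⁻³
  alloy V: M = 1.78×10⁻³
  alloy H: M = 1.52×10⁻³
  alloy R: M = 1.07×10⁻³
  alloy U: M = 0.719×10⁻³
  alloy C: M = 0.718×10⁻³
Alloy Y ranks first.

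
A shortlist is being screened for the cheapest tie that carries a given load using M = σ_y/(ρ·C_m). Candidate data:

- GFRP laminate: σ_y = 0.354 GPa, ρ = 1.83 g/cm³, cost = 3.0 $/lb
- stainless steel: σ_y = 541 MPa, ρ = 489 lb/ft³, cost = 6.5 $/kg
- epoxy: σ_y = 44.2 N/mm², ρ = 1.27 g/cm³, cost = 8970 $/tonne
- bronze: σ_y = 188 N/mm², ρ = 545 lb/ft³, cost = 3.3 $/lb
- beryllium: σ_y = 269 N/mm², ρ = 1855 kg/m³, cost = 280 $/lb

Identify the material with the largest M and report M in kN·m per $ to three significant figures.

Convert each candidate to consistent units, then evaluate M:
  GFRP laminate: σ_y = 354.0 MPa, ρ = 1830 kg/m³, cost = 6.614 $/kg
  stainless steel: σ_y = 541.0 MPa, ρ = 7833 kg/m³, cost = 6.500 $/kg
  epoxy: σ_y = 44.20 MPa, ρ = 1270 kg/m³, cost = 8.970 $/kg
  bronze: σ_y = 188.0 MPa, ρ = 8730 kg/m³, cost = 7.275 $/kg
  beryllium: σ_y = 269.0 MPa, ρ = 1855 kg/m³, cost = 617.3 $/kg
  GFRP laminate: M = 29.2 kN·m per $
  stainless steel: M = 10.6 kN·m per $
  epoxy: M = 3.88 kN·m per $
  bronze: M = 2.96 kN·m per $
  beryllium: M = 0.235 kN·m per $
The maximum is for GFRP laminate.

GFRP laminate, M = 29.2 kN·m per $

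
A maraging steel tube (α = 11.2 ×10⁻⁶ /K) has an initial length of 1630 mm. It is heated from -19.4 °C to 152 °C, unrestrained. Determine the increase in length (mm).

3.13 mm

ΔT = 152 − (-19.4) = 171.4 K.
ΔL = α·L₀·ΔT = 11.2×10⁻⁶ × 1630 mm × 171.4 K = 3.13 mm.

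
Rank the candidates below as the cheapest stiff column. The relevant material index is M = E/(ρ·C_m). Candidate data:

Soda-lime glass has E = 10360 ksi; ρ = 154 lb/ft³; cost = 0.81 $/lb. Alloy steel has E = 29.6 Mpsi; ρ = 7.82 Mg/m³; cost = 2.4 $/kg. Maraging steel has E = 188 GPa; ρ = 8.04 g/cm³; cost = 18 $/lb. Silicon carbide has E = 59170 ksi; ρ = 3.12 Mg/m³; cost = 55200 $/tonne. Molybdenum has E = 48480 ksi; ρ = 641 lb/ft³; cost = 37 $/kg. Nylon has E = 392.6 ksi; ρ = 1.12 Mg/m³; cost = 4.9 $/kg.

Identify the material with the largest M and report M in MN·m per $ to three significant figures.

soda-lime glass, M = 16.2 MN·m per $

Putting every candidate on a common basis:
  soda-lime glass: E = 71.43 GPa, ρ = 2467 kg/m³, cost = 1.786 $/kg
  alloy steel: E = 204.1 GPa, ρ = 7820 kg/m³, cost = 2.400 $/kg
  maraging steel: E = 188.0 GPa, ρ = 8040 kg/m³, cost = 39.68 $/kg
  silicon carbide: E = 408.0 GPa, ρ = 3120 kg/m³, cost = 55.20 $/kg
  molybdenum: E = 334.3 GPa, ρ = 10270 kg/m³, cost = 37.00 $/kg
  nylon: E = 2.707 GPa, ρ = 1120 kg/m³, cost = 4.900 $/kg
  soda-lime glass: M = 16.2 MN·m per $
  alloy steel: M = 10.9 MN·m per $
  silicon carbide: M = 2.37 MN·m per $
  molybdenum: M = 0.880 MN·m per $
  maraging steel: M = 0.589 MN·m per $
  nylon: M = 0.493 MN·m per $
Soda-lime glass has the largest M.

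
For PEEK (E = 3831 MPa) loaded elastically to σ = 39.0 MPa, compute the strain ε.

0.0102

E = 3831 MPa = 3.831 GPa = 3831 MPa.
ε = σ/E = 39.0 / 3831 = 0.0102.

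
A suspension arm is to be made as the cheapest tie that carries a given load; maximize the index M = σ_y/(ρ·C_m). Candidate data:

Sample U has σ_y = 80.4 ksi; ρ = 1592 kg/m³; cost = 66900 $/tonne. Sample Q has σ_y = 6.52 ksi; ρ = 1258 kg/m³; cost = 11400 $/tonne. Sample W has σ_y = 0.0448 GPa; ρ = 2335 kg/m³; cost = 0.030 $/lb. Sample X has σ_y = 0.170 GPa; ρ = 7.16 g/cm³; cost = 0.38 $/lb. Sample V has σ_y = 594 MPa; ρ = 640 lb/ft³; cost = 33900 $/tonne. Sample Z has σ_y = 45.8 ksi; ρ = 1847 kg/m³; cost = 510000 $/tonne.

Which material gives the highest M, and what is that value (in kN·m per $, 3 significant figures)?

sample W, M = 290 kN·m per $

Putting every candidate on a common basis:
  sample U: σ_y = 554.3 MPa, ρ = 1592 kg/m³, cost = 66.90 $/kg
  sample Q: σ_y = 44.95 MPa, ρ = 1258 kg/m³, cost = 11.40 $/kg
  sample W: σ_y = 44.80 MPa, ρ = 2335 kg/m³, cost = 0.06614 $/kg
  sample X: σ_y = 170.0 MPa, ρ = 7160 kg/m³, cost = 0.8377 $/kg
  sample V: σ_y = 594.0 MPa, ρ = 10250 kg/m³, cost = 33.90 $/kg
  sample Z: σ_y = 315.8 MPa, ρ = 1847 kg/m³, cost = 510.0 $/kg
  sample W: M = 290 kN·m per $
  sample X: M = 28.3 kN·m per $
  sample U: M = 5.20 kN·m per $
  sample Q: M = 3.13 kN·m per $
  sample V: M = 1.71 kN·m per $
  sample Z: M = 0.335 kN·m per $
The maximum is for sample W.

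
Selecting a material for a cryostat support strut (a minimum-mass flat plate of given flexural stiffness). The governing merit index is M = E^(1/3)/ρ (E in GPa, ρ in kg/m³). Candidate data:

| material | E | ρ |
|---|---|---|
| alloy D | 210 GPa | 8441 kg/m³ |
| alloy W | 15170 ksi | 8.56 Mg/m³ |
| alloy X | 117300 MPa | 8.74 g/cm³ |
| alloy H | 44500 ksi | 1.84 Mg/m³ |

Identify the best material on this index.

alloy H

In SI units:
  alloy D: E = 210.0 GPa, ρ = 8441 kg/m³
  alloy W: E = 104.6 GPa, ρ = 8560 kg/m³
  alloy X: E = 117.3 GPa, ρ = 8740 kg/m³
  alloy H: E = 306.8 GPa, ρ = 1840 kg/m³
  alloy H: M = 3.67×10⁻³
  alloy D: M = 0.704×10⁻³
  alloy X: M = 0.560×10⁻³
  alloy W: M = 0.550×10⁻³
Highest index: alloy H.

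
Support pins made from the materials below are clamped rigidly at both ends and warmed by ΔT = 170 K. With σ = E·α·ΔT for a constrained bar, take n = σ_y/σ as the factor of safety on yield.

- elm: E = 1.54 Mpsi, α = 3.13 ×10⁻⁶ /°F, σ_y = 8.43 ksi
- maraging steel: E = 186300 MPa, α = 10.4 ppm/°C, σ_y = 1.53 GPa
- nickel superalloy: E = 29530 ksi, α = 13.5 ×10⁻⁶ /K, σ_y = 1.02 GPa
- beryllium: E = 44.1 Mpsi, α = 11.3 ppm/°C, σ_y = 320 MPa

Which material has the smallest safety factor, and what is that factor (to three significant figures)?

beryllium, n = 0.548

In consistent units (E in GPa, α in ×10⁻⁶/K, σ_y in MPa):
  elm: E = 10.62, α = 5.63, σ_y = 58.12 → σ = 10.2 MPa, n = 5.72
  maraging steel: E = 186.3, α = 10.4, σ_y = 1530 → σ = 329 MPa, n = 4.65
  nickel superalloy: E = 203.6, α = 13.5, σ_y = 1020 → σ = 467 MPa, n = 2.18
  beryllium: E = 304.1, α = 11.3, σ_y = 320.0 → σ = 584 MPa, n = 0.548
Smallest n: beryllium with n = 0.548.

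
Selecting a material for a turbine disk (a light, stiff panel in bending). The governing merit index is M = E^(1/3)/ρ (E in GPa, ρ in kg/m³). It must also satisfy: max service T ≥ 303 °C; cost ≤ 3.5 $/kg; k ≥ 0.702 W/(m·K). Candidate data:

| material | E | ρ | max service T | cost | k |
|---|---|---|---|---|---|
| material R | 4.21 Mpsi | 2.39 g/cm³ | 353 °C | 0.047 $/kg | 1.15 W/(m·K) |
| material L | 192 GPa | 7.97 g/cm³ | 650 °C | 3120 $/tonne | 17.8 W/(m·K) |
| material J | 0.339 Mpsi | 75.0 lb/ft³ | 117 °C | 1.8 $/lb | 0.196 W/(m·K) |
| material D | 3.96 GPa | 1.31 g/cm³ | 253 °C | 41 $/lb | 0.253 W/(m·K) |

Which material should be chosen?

material R

Screen on constraints: max service T ≥ 303 °C; cost ≤ 3.5 $/kg; k ≥ 0.702 W/(m·K). Survivors: material R, material L.
In SI units:
  material R: E = 29.03 GPa, ρ = 2390 kg/m³
  material L: E = 192.0 GPa, ρ = 7970 kg/m³
  material R: M = 1.29×10⁻³
  material L: M = 0.724×10⁻³
Highest index: material R.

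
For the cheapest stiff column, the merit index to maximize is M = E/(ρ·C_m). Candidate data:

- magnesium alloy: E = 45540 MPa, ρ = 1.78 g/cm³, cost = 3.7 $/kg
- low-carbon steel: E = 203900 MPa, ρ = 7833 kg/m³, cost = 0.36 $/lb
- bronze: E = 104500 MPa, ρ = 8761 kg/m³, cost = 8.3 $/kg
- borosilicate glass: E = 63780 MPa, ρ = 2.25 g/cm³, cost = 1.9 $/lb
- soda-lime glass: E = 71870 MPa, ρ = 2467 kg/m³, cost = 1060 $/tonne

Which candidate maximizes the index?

low-carbon steel

After converting to SI:
  magnesium alloy: E = 45.54 GPa, ρ = 1780 kg/m³, cost = 3.700 $/kg
  low-carbon steel: E = 203.9 GPa, ρ = 7833 kg/m³, cost = 0.7937 $/kg
  bronze: E = 104.5 GPa, ρ = 8761 kg/m³, cost = 8.300 $/kg
  borosilicate glass: E = 63.78 GPa, ρ = 2250 kg/m³, cost = 4.189 $/kg
  soda-lime glass: E = 71.87 GPa, ρ = 2467 kg/m³, cost = 1.060 $/kg
  low-carbon steel: M = 32.8 MN·m per $
  soda-lime glass: M = 27.5 MN·m per $
  magnesium alloy: M = 6.91 MN·m per $
  borosilicate glass: M = 6.77 MN·m per $
  bronze: M = 1.44 MN·m per $
The maximum is for low-carbon steel.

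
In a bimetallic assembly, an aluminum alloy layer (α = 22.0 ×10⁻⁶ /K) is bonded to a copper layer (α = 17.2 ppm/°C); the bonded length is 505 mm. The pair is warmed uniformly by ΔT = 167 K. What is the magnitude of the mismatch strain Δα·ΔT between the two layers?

8.02×10⁻⁴

Δα = |22.0 − 17.2|×10⁻⁶/K = 4.80×10⁻⁶/K.
Mismatch strain = Δα·ΔT = 4.80×10⁻⁶ × 167.0 = 8.02×10⁻⁴.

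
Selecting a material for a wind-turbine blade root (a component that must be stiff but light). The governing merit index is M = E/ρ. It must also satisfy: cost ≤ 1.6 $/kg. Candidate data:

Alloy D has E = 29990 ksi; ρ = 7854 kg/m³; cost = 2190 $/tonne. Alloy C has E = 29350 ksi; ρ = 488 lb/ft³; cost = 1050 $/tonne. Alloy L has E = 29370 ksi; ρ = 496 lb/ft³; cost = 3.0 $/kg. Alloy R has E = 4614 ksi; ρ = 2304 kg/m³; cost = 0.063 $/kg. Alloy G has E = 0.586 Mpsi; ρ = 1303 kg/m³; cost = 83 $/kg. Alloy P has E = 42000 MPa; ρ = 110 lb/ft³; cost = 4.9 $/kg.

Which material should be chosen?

Screen on constraints: cost ≤ 1.6 $/kg. Survivors: alloy C, alloy R.
Putting every candidate on a common basis:
  alloy C: E = 202.4 GPa, ρ = 7817 kg/m³
  alloy R: E = 31.81 GPa, ρ = 2304 kg/m³
  alloy C: M = 25.9 MN·m/kg
  alloy R: M = 13.8 MN·m/kg
The maximum is for alloy C.

alloy C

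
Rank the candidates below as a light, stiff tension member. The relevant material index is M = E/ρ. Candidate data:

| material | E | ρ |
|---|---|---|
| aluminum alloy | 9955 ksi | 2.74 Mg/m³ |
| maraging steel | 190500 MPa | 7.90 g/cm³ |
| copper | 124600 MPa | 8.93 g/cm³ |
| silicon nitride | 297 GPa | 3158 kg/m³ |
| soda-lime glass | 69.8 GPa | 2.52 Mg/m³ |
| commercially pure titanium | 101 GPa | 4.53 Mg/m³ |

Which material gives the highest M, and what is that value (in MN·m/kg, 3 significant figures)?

silicon nitride, M = 94.0 MN·m/kg

After converting to SI:
  aluminum alloy: E = 68.64 GPa, ρ = 2740 kg/m³
  maraging steel: E = 190.5 GPa, ρ = 7900 kg/m³
  copper: E = 124.6 GPa, ρ = 8930 kg/m³
  silicon nitride: E = 297.0 GPa, ρ = 3158 kg/m³
  soda-lime glass: E = 69.80 GPa, ρ = 2520 kg/m³
  commercially pure titanium: E = 101.0 GPa, ρ = 4530 kg/m³
  silicon nitride: M = 94.0 MN·m/kg
  soda-lime glass: M = 27.7 MN·m/kg
  aluminum alloy: M = 25.1 MN·m/kg
  maraging steel: M = 24.1 MN·m/kg
  commercially pure titanium: M = 22.3 MN·m/kg
  copper: M = 14.0 MN·m/kg
Silicon nitride has the largest M.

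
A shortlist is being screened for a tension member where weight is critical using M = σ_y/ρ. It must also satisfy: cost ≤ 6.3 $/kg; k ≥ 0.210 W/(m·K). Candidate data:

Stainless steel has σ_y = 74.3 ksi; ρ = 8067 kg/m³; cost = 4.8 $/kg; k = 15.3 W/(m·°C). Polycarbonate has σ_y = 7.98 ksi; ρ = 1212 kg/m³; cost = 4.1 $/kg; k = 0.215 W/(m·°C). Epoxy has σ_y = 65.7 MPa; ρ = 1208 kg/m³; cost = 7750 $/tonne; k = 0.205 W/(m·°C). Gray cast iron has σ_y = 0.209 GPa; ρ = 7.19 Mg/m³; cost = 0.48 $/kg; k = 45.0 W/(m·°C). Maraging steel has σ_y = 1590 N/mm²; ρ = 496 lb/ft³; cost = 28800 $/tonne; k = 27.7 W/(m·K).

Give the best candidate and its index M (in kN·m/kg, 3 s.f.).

stainless steel, M = 63.5 kN·m/kg

Screen on constraints: cost ≤ 6.3 $/kg; k ≥ 0.210 W/(m·K). Survivors: stainless steel, polycarbonate, gray cast iron.
Normalizing units and computing the index:
  stainless steel: σ_y = 512.3 MPa, ρ = 8067 kg/m³
  polycarbonate: σ_y = 55.02 MPa, ρ = 1212 kg/m³
  gray cast iron: σ_y = 209.0 MPa, ρ = 7190 kg/m³
  stainless steel: M = 63.5 kN·m/kg
  polycarbonate: M = 45.4 kN·m/kg
  gray cast iron: M = 29.1 kN·m/kg
The maximum is for stainless steel.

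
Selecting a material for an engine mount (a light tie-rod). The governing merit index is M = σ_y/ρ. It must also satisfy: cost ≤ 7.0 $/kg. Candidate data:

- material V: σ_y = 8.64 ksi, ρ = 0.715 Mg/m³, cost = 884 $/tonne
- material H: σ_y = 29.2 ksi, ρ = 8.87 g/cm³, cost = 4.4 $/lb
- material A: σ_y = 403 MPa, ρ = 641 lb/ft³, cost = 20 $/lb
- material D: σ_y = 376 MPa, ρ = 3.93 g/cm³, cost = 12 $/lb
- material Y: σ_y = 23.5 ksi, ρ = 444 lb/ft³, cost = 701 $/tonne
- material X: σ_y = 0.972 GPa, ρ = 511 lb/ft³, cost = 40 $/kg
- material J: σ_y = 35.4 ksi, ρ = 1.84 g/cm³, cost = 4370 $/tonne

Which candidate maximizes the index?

material J

Screen on constraints: cost ≤ 7.0 $/kg. Survivors: material V, material Y, material J.
Putting every candidate on a common basis:
  material V: σ_y = 59.57 MPa, ρ = 715.0 kg/m³
  material Y: σ_y = 162.0 MPa, ρ = 7112 kg/m³
  material J: σ_y = 244.1 MPa, ρ = 1840 kg/m³
  material J: M = 133 kN·m/kg
  material V: M = 83.3 kN·m/kg
  material Y: M = 22.8 kN·m/kg
Material J has the largest M.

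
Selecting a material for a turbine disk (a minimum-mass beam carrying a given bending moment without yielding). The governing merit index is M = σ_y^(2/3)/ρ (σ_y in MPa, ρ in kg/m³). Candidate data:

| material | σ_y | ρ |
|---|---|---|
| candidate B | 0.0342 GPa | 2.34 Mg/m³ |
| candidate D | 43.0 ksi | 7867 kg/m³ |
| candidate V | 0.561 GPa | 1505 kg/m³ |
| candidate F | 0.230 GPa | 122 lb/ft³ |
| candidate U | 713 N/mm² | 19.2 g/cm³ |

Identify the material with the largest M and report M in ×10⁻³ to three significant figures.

In SI units:
  candidate B: σ_y = 34.20 MPa, ρ = 2340 kg/m³
  candidate D: σ_y = 296.5 MPa, ρ = 7867 kg/m³
  candidate V: σ_y = 561.0 MPa, ρ = 1505 kg/m³
  candidate F: σ_y = 230.0 MPa, ρ = 1954 kg/m³
  candidate U: σ_y = 713.0 MPa, ρ = 19200 kg/m³
  candidate V: M = 45.2×10⁻³
  candidate F: M = 19.2×10⁻³
  candidate D: M = 5.65×10⁻³
  candidate B: M = 4.50×10⁻³
  candidate U: M = 4.16×10⁻³
The maximum is for candidate V.

candidate V, M = 45.2×10⁻³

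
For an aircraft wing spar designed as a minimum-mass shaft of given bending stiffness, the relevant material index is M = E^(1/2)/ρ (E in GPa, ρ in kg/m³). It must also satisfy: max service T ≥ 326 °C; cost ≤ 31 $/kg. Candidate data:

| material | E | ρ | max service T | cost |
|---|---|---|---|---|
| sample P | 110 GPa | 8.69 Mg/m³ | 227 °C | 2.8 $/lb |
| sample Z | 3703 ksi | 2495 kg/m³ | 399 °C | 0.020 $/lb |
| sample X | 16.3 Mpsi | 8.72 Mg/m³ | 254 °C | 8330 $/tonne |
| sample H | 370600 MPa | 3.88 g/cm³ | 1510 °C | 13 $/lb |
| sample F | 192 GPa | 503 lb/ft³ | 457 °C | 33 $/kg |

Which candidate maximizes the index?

Screen on constraints: max service T ≥ 326 °C; cost ≤ 31 $/kg. Survivors: sample Z, sample H.
Convert each candidate to consistent units, then evaluate M:
  sample Z: E = 25.53 GPa, ρ = 2495 kg/m³
  sample H: E = 370.6 GPa, ρ = 3880 kg/m³
  sample H: M = 4.96×10⁻³
  sample Z: M = 2.03×10⁻³
Sample H has the largest M.

sample H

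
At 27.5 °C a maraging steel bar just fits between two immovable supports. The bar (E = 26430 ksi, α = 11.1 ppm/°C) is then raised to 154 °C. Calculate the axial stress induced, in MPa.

E = 26430 ksi = 182.2 GPa.
ΔT = 126.5 K. Constrained thermal stress σ = E·α·ΔT = 182.2×10³ MPa × 11.1×10⁻⁶ × 126.5 = 256 MPa (compressive).

256 MPa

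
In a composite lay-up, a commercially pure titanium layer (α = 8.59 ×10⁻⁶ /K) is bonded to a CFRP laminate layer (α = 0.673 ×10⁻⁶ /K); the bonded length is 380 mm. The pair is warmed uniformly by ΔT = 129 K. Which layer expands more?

α(commercially pure titanium) = 8.59×10⁻⁶/K vs α(CFRP laminate) = 0.673×10⁻⁶/K.
Higher α expands more for the same ΔT: commercially pure titanium.

commercially pure titanium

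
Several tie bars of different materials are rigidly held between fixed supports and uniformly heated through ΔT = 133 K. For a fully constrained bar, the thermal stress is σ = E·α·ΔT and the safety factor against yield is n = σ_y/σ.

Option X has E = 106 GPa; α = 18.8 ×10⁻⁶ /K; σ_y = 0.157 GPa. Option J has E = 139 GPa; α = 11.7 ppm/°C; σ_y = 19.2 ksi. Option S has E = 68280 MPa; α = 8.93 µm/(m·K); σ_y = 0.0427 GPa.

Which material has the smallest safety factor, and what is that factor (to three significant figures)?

option S, n = 0.527

With everything in SI (GPa, ×10⁻⁶/K, MPa):
  option X: E = 106.0, α = 18.8, σ_y = 157.0 → σ = 265 MPa, n = 0.592
  option J: E = 139.0, α = 11.7, σ_y = 132.4 → σ = 216 MPa, n = 0.612
  option S: E = 68.28, α = 8.93, σ_y = 42.70 → σ = 81.1 MPa, n = 0.527
The minimum is option S at n = 0.527.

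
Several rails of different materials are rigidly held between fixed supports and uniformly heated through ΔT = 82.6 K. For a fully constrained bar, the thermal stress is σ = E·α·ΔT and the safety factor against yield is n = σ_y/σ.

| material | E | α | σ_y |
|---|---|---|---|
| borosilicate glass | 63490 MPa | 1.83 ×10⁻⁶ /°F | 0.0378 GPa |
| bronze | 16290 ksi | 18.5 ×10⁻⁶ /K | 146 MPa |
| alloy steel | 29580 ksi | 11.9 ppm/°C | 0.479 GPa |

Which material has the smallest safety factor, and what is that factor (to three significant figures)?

Converting E to GPa, α to ×10⁻⁶/K, σ_y to MPa, then σ and n for each:
  borosilicate glass: E = 63.49, α = 3.29, σ_y = 37.80 → σ = 17.3 MPa, n = 2.19
  bronze: E = 112.3, α = 18.5, σ_y = 146.0 → σ = 172 MPa, n = 0.851
  alloy steel: E = 203.9, α = 11.9, σ_y = 479.0 → σ = 200 MPa, n = 2.39
Smallest n: bronze with n = 0.851.

bronze, n = 0.851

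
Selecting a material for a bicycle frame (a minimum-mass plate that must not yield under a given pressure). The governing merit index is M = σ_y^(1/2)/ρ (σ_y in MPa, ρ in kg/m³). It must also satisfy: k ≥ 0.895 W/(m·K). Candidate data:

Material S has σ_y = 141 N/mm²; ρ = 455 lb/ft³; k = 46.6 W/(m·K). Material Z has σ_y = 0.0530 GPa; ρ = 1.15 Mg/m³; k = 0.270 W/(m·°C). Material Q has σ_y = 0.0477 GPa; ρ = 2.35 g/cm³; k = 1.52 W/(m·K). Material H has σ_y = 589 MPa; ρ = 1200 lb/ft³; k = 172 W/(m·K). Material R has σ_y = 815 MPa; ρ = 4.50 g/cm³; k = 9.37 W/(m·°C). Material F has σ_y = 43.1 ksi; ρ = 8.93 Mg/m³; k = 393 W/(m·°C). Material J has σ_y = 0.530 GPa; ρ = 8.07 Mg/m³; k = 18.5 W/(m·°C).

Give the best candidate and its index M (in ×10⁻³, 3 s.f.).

Screen on constraints: k ≥ 0.895 W/(m·K). Survivors: material S, material Q, material H, material R, material F, material J.
After converting to SI:
  material S: σ_y = 141.0 MPa, ρ = 7288 kg/m³
  material Q: σ_y = 47.70 MPa, ρ = 2350 kg/m³
  material H: σ_y = 589.0 MPa, ρ = 19220 kg/m³
  material R: σ_y = 815.0 MPa, ρ = 4500 kg/m³
  material F: σ_y = 297.2 MPa, ρ = 8930 kg/m³
  material J: σ_y = 530.0 MPa, ρ = 8070 kg/m³
  material R: M = 6.34×10⁻³
  material Q: M = 2.94×10⁻³
  material J: M = 2.85×10⁻³
  material F: M = 1.93×10⁻³
  material S: M = 1.63×10⁻³
  material H: M = 1.26×10⁻³
Material R has the largest M.

material R, M = 6.34×10⁻³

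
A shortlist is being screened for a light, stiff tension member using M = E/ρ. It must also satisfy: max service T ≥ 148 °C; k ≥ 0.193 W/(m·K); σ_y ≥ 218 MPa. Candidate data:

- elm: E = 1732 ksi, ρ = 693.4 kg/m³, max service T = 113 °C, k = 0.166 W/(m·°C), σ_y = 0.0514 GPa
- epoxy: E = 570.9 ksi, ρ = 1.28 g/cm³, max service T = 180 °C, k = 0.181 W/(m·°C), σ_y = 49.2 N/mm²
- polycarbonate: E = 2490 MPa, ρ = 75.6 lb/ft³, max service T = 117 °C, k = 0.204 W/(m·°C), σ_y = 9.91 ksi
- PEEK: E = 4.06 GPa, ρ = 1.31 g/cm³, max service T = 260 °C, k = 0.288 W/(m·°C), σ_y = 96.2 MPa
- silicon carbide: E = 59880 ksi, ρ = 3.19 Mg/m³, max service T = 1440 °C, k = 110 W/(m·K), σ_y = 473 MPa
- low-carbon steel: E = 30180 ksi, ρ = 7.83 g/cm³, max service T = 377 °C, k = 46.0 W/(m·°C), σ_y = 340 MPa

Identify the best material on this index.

silicon carbide

Screen on constraints: max service T ≥ 148 °C; k ≥ 0.193 W/(m·K); σ_y ≥ 218 MPa. Survivors: silicon carbide, low-carbon steel.
In SI units:
  silicon carbide: E = 412.9 GPa, ρ = 3190 kg/m³
  low-carbon steel: E = 208.1 GPa, ρ = 7830 kg/m³
  silicon carbide: M = 129 MN·m/kg
  low-carbon steel: M = 26.6 MN·m/kg
Highest index: silicon carbide.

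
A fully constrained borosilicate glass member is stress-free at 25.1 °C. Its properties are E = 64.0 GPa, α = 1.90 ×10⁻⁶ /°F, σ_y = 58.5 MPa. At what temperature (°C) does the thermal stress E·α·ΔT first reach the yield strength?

α = 1.90×10⁻⁶/°F × 9/5 = 3.42×10⁻⁶/K.
E·α·ΔT = 58.50 MPa ⇒ ΔT = 58.50 / (64.00×10³ × 3.42×10⁻⁶) = 267.3 K.
T = 25.1 + 267.3 = 292.4 °C.

292 °C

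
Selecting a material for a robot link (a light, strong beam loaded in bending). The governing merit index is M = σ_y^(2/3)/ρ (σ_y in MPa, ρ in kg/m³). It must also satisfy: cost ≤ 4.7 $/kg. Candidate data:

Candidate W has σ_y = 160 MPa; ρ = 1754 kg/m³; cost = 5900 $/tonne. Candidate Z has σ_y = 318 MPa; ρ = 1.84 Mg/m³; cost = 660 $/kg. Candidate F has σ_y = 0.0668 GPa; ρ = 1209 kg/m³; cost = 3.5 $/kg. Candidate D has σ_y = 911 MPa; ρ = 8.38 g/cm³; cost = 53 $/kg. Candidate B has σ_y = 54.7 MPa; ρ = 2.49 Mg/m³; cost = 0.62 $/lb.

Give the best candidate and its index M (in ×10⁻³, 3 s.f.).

Screen on constraints: cost ≤ 4.7 $/kg. Survivors: candidate F, candidate B.
Putting every candidate on a common basis:
  candidate F: σ_y = 66.80 MPa, ρ = 1209 kg/m³
  candidate B: σ_y = 54.70 MPa, ρ = 2490 kg/m³
  candidate F: M = 13.6×10⁻³
  candidate B: M = 5.79×10⁻³
Highest index: candidate F.

candidate F, M = 13.6×10⁻³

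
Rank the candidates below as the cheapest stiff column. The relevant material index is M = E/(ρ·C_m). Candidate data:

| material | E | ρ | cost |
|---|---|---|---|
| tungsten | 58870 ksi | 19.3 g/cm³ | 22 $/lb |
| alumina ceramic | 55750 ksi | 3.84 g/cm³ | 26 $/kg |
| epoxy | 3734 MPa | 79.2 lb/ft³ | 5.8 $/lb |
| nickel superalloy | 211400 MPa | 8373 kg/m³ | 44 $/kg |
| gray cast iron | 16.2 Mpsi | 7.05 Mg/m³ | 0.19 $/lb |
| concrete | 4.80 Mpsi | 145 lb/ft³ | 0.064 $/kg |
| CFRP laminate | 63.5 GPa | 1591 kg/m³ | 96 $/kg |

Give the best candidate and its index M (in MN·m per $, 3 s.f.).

concrete, M = 223 MN·m per $

Normalizing units and computing the index:
  tungsten: E = 405.9 GPa, ρ = 19300 kg/m³, cost = 48.50 $/kg
  alumina ceramic: E = 384.4 GPa, ρ = 3840 kg/m³, cost = 26.00 $/kg
  epoxy: E = 3.734 GPa, ρ = 1269 kg/m³, cost = 12.79 $/kg
  nickel superalloy: E = 211.4 GPa, ρ = 8373 kg/m³, cost = 44.00 $/kg
  gray cast iron: E = 111.7 GPa, ρ = 7050 kg/m³, cost = 0.4189 $/kg
  concrete: E = 33.09 GPa, ρ = 2323 kg/m³, cost = 0.06400 $/kg
  CFRP laminate: E = 63.50 GPa, ρ = 1591 kg/m³, cost = 96.00 $/kg
  concrete: M = 223 MN·m per $
  gray cast iron: M = 37.8 MN·m per $
  alumina ceramic: M = 3.85 MN·m per $
  nickel superalloy: M = 0.574 MN·m per $
  tungsten: M = 0.434 MN·m per $
  CFRP laminate: M = 0.416 MN·m per $
  epoxy: M = 0.230 MN·m per $
Concrete ranks first.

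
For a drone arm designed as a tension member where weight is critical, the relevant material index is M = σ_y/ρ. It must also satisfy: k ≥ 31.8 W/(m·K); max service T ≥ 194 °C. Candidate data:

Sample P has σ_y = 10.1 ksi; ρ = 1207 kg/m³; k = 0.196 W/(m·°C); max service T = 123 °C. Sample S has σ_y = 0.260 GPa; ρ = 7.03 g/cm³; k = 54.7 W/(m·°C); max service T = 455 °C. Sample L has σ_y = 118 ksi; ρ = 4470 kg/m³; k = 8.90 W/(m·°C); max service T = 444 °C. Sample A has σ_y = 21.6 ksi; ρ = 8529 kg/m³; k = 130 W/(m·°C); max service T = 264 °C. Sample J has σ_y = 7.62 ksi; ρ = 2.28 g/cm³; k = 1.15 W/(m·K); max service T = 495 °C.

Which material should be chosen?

sample S

Screen on constraints: k ≥ 31.8 W/(m·K); max service T ≥ 194 °C. Survivors: sample S, sample A.
After converting to SI:
  sample S: σ_y = 260.0 MPa, ρ = 7030 kg/m³
  sample A: σ_y = 148.9 MPa, ρ = 8529 kg/m³
  sample S: M = 37.0 kN·m/kg
  sample A: M = 17.5 kN·m/kg
The maximum is for sample S.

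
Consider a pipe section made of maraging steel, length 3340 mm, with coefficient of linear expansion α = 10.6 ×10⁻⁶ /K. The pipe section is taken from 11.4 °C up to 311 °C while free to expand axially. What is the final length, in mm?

3350.6 mm

ΔT = 311 − 11.4 = 299.6 K.
ΔL = α·L₀·ΔT = 10.6×10⁻⁶ × 3340 mm × 299.6 K = 10.6 mm.
L = L₀ + ΔL = 3340 + 10.6 = 3350.6 mm.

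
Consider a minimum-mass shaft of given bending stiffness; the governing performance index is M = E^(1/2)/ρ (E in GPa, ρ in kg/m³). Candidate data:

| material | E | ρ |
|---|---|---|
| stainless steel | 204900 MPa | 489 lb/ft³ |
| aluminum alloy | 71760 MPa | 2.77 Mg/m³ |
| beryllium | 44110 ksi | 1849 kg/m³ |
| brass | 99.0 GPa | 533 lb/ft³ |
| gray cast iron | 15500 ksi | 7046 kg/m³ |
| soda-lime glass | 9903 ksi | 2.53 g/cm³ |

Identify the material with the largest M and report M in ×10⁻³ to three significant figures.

beryllium, M = 9.43×10⁻³

In SI units:
  stainless steel: E = 204.9 GPa, ρ = 7833 kg/m³
  aluminum alloy: E = 71.76 GPa, ρ = 2770 kg/m³
  beryllium: E = 304.1 GPa, ρ = 1849 kg/m³
  brass: E = 99.00 GPa, ρ = 8538 kg/m³
  gray cast iron: E = 106.9 GPa, ρ = 7046 kg/m³
  soda-lime glass: E = 68.28 GPa, ρ = 2530 kg/m³
  beryllium: M = 9.43×10⁻³
  soda-lime glass: M = 3.27×10⁻³
  aluminum alloy: M = 3.06×10⁻³
  stainless steel: M = 1.83×10⁻³
  gray cast iron: M = 1.47×10⁻³
  brass: M = 1.17×10⁻³
The maximum is for beryllium.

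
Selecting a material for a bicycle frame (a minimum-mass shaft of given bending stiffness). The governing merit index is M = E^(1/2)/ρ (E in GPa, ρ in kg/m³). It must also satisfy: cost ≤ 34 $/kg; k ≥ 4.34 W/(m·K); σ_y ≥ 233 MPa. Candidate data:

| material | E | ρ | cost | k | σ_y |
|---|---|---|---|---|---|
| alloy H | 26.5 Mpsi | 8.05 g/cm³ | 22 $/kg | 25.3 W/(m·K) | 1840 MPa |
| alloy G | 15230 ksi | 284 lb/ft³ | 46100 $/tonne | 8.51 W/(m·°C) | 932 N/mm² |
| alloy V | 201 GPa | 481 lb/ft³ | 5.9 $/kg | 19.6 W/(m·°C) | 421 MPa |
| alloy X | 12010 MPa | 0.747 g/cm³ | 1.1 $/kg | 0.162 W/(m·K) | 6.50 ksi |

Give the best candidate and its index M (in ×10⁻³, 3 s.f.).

Screen on constraints: cost ≤ 34 $/kg; k ≥ 4.34 W/(m·K); σ_y ≥ 233 MPa. Survivors: alloy H, alloy V.
Normalizing units and computing the index:
  alloy H: E = 182.7 GPa, ρ = 8050 kg/m³
  alloy V: E = 201.0 GPa, ρ = 7705 kg/m³
  alloy V: M = 1.84×10⁻³
  alloy H: M = 1.68×10⁻³
Highest index: alloy V.

alloy V, M = 1.84×10⁻³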